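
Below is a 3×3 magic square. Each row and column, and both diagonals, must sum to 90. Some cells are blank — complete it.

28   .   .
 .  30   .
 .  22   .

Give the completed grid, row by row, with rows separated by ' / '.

The remaining cell in column 2 is (1,2) = 90 − 52 = 38.
The remaining cell in main diagonal is (3,3) = 90 − 58 = 32.
Row 1 needs 90; the known cells sum to 66, so (1,3) = 24.
Row 3 needs 90; the known cells sum to 54, so (3,1) = 36.
Column 1: 28 + 36 + ? = 90, so (2,1) = 26.
From column 3, 90 − (24 + 32) gives (2,3) = 34.

28 38 24 / 26 30 34 / 36 22 32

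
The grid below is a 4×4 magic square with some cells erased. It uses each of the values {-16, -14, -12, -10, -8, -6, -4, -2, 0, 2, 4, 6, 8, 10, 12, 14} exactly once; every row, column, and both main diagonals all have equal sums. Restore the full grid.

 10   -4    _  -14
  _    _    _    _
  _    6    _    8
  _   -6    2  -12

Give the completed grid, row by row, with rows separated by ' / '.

10 -4 4 -14 / -10 0 -8 14 / -16 6 -2 8 / 12 -6 2 -12

The 16 entries sum to -16, so each line sums to -16/4 = -4.
Row 1 must total -4; the given cells sum to -8, so (1,3) = 4.
The remaining cell in row 4 is (4,1) = -4 − (-16) = 12.
Column 2 must total -4; the given cells sum to -4, so (2,2) = 0.
Using column 4: -14 + 8 + (-12) + ? → (2,4) = -4 − (-18) = 14.
Main diagonal needs -4; the known cells sum to -2, so (3,3) = -2.
Anti-diagonal: -14 + 6 + 12 + ? = -4, so (2,3) = -8.
Row 2 needs -4; the known cells sum to 6, so (2,1) = -10.
From row 3, -4 − (6 + (-2) + 8) gives (3,1) = -16.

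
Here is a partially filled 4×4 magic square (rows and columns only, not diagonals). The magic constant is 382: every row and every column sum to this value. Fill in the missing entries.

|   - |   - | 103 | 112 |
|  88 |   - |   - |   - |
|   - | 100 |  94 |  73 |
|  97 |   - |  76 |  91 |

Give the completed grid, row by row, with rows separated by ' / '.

82 85 103 112 / 88 79 109 106 / 115 100 94 73 / 97 118 76 91

Row 3 needs 382; the known cells sum to 267, so (3,1) = 115.
Row 4: 97 + 76 + 91 + ? = 382, so (4,2) = 118.
Column 1 must total 382; the given cells sum to 300, so (1,1) = 82.
Using column 3: 103 + 94 + 76 + ? → (2,3) = 382 − 273 = 109.
Column 4 needs 382; the known cells sum to 276, so (2,4) = 106.
From row 1, 382 − (82 + 103 + 112) gives (1,2) = 85.
Row 2: 88 + 109 + 106 + ? = 382, so (2,2) = 79.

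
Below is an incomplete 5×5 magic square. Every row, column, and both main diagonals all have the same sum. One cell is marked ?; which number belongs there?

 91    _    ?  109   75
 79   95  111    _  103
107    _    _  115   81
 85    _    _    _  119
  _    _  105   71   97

Column 5 is complete and sums to 475; that is the magic constant.
The remaining cell in row 2 is (2,4) = 475 − 388 = 87.
From column 1, 475 − (91 + 79 + 107 + 85) gives (5,1) = 113.
Column 4 needs 475; the known cells sum to 382, so (4,4) = 93.
From main diagonal, 475 − (91 + 95 + 93 + 97) gives (3,3) = 99.
From anti-diagonal, 475 − (75 + 87 + 99 + 113) gives (4,2) = 101.
Row 3: 107 + 99 + 115 + 81 + ? = 475, so (3,2) = 73.
From row 4, 475 − (85 + 101 + 93 + 119) gives (4,3) = 77.
The remaining cell in row 5 is (5,2) = 475 − 386 = 89.
The remaining cell in column 2 is (1,2) = 475 − 358 = 117.
The remaining cell in column 3 is (1,3) = 475 − 392 = 83.

83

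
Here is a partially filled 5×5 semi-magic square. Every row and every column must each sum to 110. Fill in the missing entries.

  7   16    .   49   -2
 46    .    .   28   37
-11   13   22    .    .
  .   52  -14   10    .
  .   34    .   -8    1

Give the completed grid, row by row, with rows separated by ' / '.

Row 1 needs 110; the known cells sum to 70, so (1,3) = 40.
Column 2: 16 + 13 + 52 + 34 + ? = 110, so (2,2) = -5.
Column 4 must total 110; the given cells sum to 79, so (3,4) = 31.
Row 2: 46 + (-5) + 28 + 37 + ? = 110, so (2,3) = 4.
The remaining cell in row 3 is (3,5) = 110 − 55 = 55.
From column 3, 110 − (40 + 4 + 22 + (-14)) gives (5,3) = 58.
Column 5 must total 110; the given cells sum to 91, so (4,5) = 19.
The remaining cell in row 4 is (4,1) = 110 − 67 = 43.
From row 5, 110 − (34 + 58 + (-8) + 1) gives (5,1) = 25.

7 16 40 49 -2 / 46 -5 4 28 37 / -11 13 22 31 55 / 43 52 -14 10 19 / 25 34 58 -8 1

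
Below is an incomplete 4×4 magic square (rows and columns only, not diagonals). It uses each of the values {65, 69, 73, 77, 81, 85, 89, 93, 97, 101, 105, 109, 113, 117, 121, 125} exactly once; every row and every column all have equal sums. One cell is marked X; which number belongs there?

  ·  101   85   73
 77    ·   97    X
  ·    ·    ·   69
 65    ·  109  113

The 16 entries sum to 1520, so each line sums to 1520/4 = 380.
Row 1: 101 + 85 + 73 + ? = 380, so (1,1) = 121.
Row 4 must total 380; the given cells sum to 287, so (4,2) = 93.
From column 1, 380 − (121 + 77 + 65) gives (3,1) = 117.
Column 3 must total 380; the given cells sum to 291, so (3,3) = 89.
The remaining cell in column 4 is (2,4) = 380 − 255 = 125.

125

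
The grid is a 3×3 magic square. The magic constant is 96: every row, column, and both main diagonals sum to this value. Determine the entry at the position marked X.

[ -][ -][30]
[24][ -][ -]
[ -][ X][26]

Column 3 needs 96; the known cells sum to 56, so (2,3) = 40.
Using row 2: 24 + 40 + ? → (2,2) = 96 − 64 = 32.
The remaining cell in main diagonal is (1,1) = 96 − 58 = 38.
Anti-diagonal must total 96; the given cells sum to 62, so (3,1) = 34.
Using row 1: 38 + 30 + ? → (1,2) = 96 − 68 = 28.
Row 3 needs 96; the known cells sum to 60, so (3,2) = 36.

36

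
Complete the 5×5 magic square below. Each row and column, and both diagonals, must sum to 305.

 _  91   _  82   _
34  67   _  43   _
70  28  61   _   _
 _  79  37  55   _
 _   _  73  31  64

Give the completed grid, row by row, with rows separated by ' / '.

58 91 49 82 25 / 34 67 85 43 76 / 70 28 61 94 52 / 46 79 37 55 88 / 97 40 73 31 64

The remaining cell in column 2 is (5,2) = 305 − 265 = 40.
The remaining cell in column 4 is (3,4) = 305 − 211 = 94.
Using main diagonal: 67 + 61 + 55 + 64 + ? → (1,1) = 305 − 247 = 58.
From row 3, 305 − (70 + 28 + 61 + 94) gives (3,5) = 52.
Row 5: 40 + 73 + 31 + 64 + ? = 305, so (5,1) = 97.
Column 1 needs 305; the known cells sum to 259, so (4,1) = 46.
Using anti-diagonal: 43 + 61 + 79 + 97 + ? → (1,5) = 305 − 280 = 25.
Row 1 needs 305; the known cells sum to 256, so (1,3) = 49.
From row 4, 305 − (46 + 79 + 37 + 55) gives (4,5) = 88.
From column 3, 305 − (49 + 61 + 37 + 73) gives (2,3) = 85.
Column 5 needs 305; the known cells sum to 229, so (2,5) = 76.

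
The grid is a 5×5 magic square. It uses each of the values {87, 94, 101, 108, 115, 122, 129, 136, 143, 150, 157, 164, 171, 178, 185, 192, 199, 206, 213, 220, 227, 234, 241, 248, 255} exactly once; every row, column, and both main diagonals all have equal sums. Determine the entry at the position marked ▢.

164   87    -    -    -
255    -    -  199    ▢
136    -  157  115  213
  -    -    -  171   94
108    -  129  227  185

The 25 entries sum to 4275, so each line sums to 4275/5 = 855.
Using row 3: 136 + 157 + 115 + 213 + ? → (3,2) = 855 − 621 = 234.
Row 5 needs 855; the known cells sum to 649, so (5,2) = 206.
From column 1, 855 − (164 + 255 + 136 + 108) gives (4,1) = 192.
Column 4 must total 855; the given cells sum to 712, so (1,4) = 143.
Main diagonal: 164 + 157 + 171 + 185 + ? = 855, so (2,2) = 178.
From column 2, 855 − (87 + 178 + 234 + 206) gives (4,2) = 150.
Anti-diagonal: 199 + 157 + 150 + 108 + ? = 855, so (1,5) = 241.
The remaining cell in row 1 is (1,3) = 855 − 635 = 220.
Row 4 must total 855; the given cells sum to 607, so (4,3) = 248.
Using column 3: 220 + 157 + 248 + 129 + ? → (2,3) = 855 − 754 = 101.
From column 5, 855 − (241 + 213 + 94 + 185) gives (2,5) = 122.

122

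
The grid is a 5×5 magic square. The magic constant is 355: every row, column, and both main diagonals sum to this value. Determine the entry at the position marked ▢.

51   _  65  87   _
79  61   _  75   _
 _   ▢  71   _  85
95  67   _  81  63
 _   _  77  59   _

89

Row 4 needs 355; the known cells sum to 306, so (4,3) = 49.
Using column 3: 65 + 71 + 49 + 77 + ? → (2,3) = 355 − 262 = 93.
From column 4, 355 − (87 + 75 + 81 + 59) gives (3,4) = 53.
From main diagonal, 355 − (51 + 61 + 71 + 81) gives (5,5) = 91.
Row 2 must total 355; the given cells sum to 308, so (2,5) = 47.
Column 5 needs 355; the known cells sum to 286, so (1,5) = 69.
Using anti-diagonal: 69 + 75 + 71 + 67 + ? → (5,1) = 355 − 282 = 73.
Row 1 must total 355; the given cells sum to 272, so (1,2) = 83.
From row 5, 355 − (73 + 77 + 59 + 91) gives (5,2) = 55.
Column 1 must total 355; the given cells sum to 298, so (3,1) = 57.
The remaining cell in column 2 is (3,2) = 355 − 266 = 89.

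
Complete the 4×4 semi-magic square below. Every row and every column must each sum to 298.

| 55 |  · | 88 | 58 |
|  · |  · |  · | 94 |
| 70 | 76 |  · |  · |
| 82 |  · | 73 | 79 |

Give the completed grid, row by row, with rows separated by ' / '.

Row 1 must total 298; the given cells sum to 201, so (1,2) = 97.
Row 4 must total 298; the given cells sum to 234, so (4,2) = 64.
Using column 1: 55 + 70 + 82 + ? → (2,1) = 298 − 207 = 91.
The remaining cell in column 2 is (2,2) = 298 − 237 = 61.
The remaining cell in column 4 is (3,4) = 298 − 231 = 67.
Row 2 must total 298; the given cells sum to 246, so (2,3) = 52.
From row 3, 298 − (70 + 76 + 67) gives (3,3) = 85.

55 97 88 58 / 91 61 52 94 / 70 76 85 67 / 82 64 73 79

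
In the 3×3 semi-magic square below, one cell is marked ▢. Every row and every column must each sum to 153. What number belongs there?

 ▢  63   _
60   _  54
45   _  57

48

Row 2: 60 + 54 + ? = 153, so (2,2) = 39.
The remaining cell in row 3 is (3,2) = 153 − 102 = 51.
Column 1 must total 153; the given cells sum to 105, so (1,1) = 48.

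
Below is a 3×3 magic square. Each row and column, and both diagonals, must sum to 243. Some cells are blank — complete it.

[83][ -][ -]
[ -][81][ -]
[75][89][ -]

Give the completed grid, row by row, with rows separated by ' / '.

The remaining cell in row 3 is (3,3) = 243 − 164 = 79.
Column 1 must total 243; the given cells sum to 158, so (2,1) = 85.
Column 2 must total 243; the given cells sum to 170, so (1,2) = 73.
Anti-diagonal needs 243; the known cells sum to 156, so (1,3) = 87.
The remaining cell in row 2 is (2,3) = 243 − 166 = 77.

83 73 87 / 85 81 77 / 75 89 79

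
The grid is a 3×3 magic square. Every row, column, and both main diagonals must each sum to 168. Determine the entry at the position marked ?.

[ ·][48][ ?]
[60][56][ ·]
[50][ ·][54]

62

Row 2: 60 + 56 + ? = 168, so (2,3) = 52.
Using row 3: 50 + 54 + ? → (3,2) = 168 − 104 = 64.
From column 1, 168 − (60 + 50) gives (1,1) = 58.
Column 3 must total 168; the given cells sum to 106, so (1,3) = 62.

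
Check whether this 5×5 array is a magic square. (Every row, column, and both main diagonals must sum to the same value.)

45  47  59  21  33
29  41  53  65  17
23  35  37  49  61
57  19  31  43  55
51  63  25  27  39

Yes

Row 1: 45 + 47 + 59 + 21 + 33 = 205.
Row 2: 29 + 41 + 53 + 65 + 17 = 205.
Row 3: 23 + 35 + 37 + 49 + 61 = 205.
Row 4: 57 + 19 + 31 + 43 + 55 = 205.
Row 5: 51 + 63 + 25 + 27 + 39 = 205.
Column 1: 45 + 29 + 23 + 57 + 51 = 205.
Column 2: 47 + 41 + 35 + 19 + 63 = 205.
Column 3: 59 + 53 + 37 + 31 + 25 = 205.
Column 4: 21 + 65 + 49 + 43 + 27 = 205.
Column 5: 33 + 17 + 61 + 55 + 39 = 205.
Main diagonal: 45 + 41 + 37 + 43 + 39 = 205.
Anti-diagonal: 33 + 65 + 37 + 19 + 51 = 205.
All lines sum to 205.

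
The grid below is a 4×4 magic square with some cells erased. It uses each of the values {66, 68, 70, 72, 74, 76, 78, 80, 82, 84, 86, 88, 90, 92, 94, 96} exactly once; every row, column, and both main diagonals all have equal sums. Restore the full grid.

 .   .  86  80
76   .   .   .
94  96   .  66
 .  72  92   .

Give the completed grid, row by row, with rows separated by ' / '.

84 74 86 80 / 76 82 78 88 / 94 96 68 66 / 70 72 92 90

The 16 entries sum to 1296, so each line sums to 1296/4 = 324.
Row 3 must total 324; the given cells sum to 256, so (3,3) = 68.
From column 3, 324 − (86 + 68 + 92) gives (2,3) = 78.
From anti-diagonal, 324 − (80 + 78 + 96) gives (4,1) = 70.
Row 4 must total 324; the given cells sum to 234, so (4,4) = 90.
Using column 1: 76 + 94 + 70 + ? → (1,1) = 324 − 240 = 84.
The remaining cell in column 4 is (2,4) = 324 − 236 = 88.
From main diagonal, 324 − (84 + 68 + 90) gives (2,2) = 82.
Row 1: 84 + 86 + 80 + ? = 324, so (1,2) = 74.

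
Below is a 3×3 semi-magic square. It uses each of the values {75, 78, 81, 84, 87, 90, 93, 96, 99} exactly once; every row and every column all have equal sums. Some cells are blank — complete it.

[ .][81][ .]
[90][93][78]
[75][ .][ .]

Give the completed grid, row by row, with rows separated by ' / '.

The 9 entries sum to 783, so each line sums to 783/3 = 261.
Using column 1: 90 + 75 + ? → (1,1) = 261 − 165 = 96.
Column 2: 81 + 93 + ? = 261, so (3,2) = 87.
Using row 1: 96 + 81 + ? → (1,3) = 261 − 177 = 84.
From row 3, 261 − (75 + 87) gives (3,3) = 99.

96 81 84 / 90 93 78 / 75 87 99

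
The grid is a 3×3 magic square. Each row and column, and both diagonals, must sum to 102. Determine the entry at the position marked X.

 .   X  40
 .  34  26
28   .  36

30

Row 2 must total 102; the given cells sum to 60, so (2,1) = 42.
Row 3: 28 + 36 + ? = 102, so (3,2) = 38.
Column 1 needs 102; the known cells sum to 70, so (1,1) = 32.
Column 2: 34 + 38 + ? = 102, so (1,2) = 30.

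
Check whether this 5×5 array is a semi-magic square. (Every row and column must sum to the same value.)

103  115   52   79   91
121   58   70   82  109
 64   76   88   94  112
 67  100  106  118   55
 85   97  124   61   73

Row 1: 103 + 115 + 52 + 79 + 91 = 440.
Row 2: 121 + 58 + 70 + 82 + 109 = 440.
Row 3: 64 + 76 + 88 + 94 + 112 = 434.
Row 4: 67 + 100 + 106 + 118 + 55 = 446.
Row 5: 85 + 97 + 124 + 61 + 73 = 440.
Column 1: 103 + 121 + 64 + 67 + 85 = 440.
Column 2: 115 + 58 + 76 + 100 + 97 = 446.
Column 3: 52 + 70 + 88 + 106 + 124 = 440.
Column 4: 79 + 82 + 94 + 118 + 61 = 434.
Column 5: 91 + 109 + 112 + 55 + 73 = 440.

No — column 5 sums to 440 but row 4 sums to 446.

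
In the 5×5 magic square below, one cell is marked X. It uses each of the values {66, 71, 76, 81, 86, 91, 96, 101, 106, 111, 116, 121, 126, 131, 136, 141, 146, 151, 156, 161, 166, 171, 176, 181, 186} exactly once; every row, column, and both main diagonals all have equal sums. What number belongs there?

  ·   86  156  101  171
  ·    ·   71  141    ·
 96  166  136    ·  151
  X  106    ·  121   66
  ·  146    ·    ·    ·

161

The 25 entries sum to 3150, so each line sums to 3150/5 = 630.
Row 1: 86 + 156 + 101 + 171 + ? = 630, so (1,1) = 116.
From row 3, 630 − (96 + 166 + 136 + 151) gives (3,4) = 81.
From column 2, 630 − (86 + 166 + 106 + 146) gives (2,2) = 126.
The remaining cell in column 4 is (5,4) = 630 − 444 = 186.
Main diagonal needs 630; the known cells sum to 499, so (5,5) = 131.
The remaining cell in anti-diagonal is (5,1) = 630 − 554 = 76.
Row 5 must total 630; the given cells sum to 539, so (5,3) = 91.
Using column 3: 156 + 71 + 136 + 91 + ? → (4,3) = 630 − 454 = 176.
Using column 5: 171 + 151 + 66 + 131 + ? → (2,5) = 630 − 519 = 111.
Row 2: 126 + 71 + 141 + 111 + ? = 630, so (2,1) = 181.
The remaining cell in row 4 is (4,1) = 630 − 469 = 161.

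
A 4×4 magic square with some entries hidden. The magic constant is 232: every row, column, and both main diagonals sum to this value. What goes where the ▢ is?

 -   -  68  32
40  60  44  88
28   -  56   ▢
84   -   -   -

Column 1 needs 232; the known cells sum to 152, so (1,1) = 80.
Column 3: 68 + 44 + 56 + ? = 232, so (4,3) = 64.
Using main diagonal: 80 + 60 + 56 + ? → (4,4) = 232 − 196 = 36.
Anti-diagonal: 32 + 44 + 84 + ? = 232, so (3,2) = 72.
Row 1 must total 232; the given cells sum to 180, so (1,2) = 52.
Row 3: 28 + 72 + 56 + ? = 232, so (3,4) = 76.

76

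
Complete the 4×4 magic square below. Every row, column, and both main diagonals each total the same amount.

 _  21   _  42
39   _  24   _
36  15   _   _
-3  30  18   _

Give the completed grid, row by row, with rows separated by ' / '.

Anti-diagonal is already complete: 42 + 24 + 15 + -3 = 78, so that is the magic constant.
The remaining cell in row 4 is (4,4) = 78 − 45 = 33.
Column 1 needs 78; the known cells sum to 72, so (1,1) = 6.
From column 2, 78 − (21 + 15 + 30) gives (2,2) = 12.
The remaining cell in main diagonal is (3,3) = 78 − 51 = 27.
Row 1: 6 + 21 + 42 + ? = 78, so (1,3) = 9.
Row 2 needs 78; the known cells sum to 75, so (2,4) = 3.
Row 3: 36 + 15 + 27 + ? = 78, so (3,4) = 0.

6 21 9 42 / 39 12 24 3 / 36 15 27 0 / -3 30 18 33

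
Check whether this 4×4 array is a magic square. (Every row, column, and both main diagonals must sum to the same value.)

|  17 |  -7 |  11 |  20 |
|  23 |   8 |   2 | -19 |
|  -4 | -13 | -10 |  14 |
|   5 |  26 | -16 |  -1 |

No — column 3 sums to -13 but row 2 sums to 14.

Row 1: 17 + (-7) + 11 + 20 = 41.
Row 2: 23 + 8 + 2 + (-19) = 14.
Row 3: -4 + (-13) + (-10) + 14 = -13.
Row 4: 5 + 26 + (-16) + (-1) = 14.
Column 1: 17 + 23 + (-4) + 5 = 41.
Column 2: -7 + 8 + (-13) + 26 = 14.
Column 3: 11 + 2 + (-10) + (-16) = -13.
Column 4: 20 + (-19) + 14 + (-1) = 14.
Main diagonal: 17 + 8 + (-10) + (-1) = 14.
Anti-diagonal: 20 + 2 + (-13) + 5 = 14.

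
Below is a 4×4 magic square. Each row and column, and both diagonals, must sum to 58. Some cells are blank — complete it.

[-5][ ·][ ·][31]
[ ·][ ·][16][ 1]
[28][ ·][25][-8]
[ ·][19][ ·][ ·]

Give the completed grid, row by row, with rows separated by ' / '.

-5 22 10 31 / 37 4 16 1 / 28 13 25 -8 / -2 19 7 34

Row 3 needs 58; the known cells sum to 45, so (3,2) = 13.
From column 4, 58 − (31 + 1 + (-8)) gives (4,4) = 34.
Main diagonal: -5 + 25 + 34 + ? = 58, so (2,2) = 4.
Using anti-diagonal: 31 + 16 + 13 + ? → (4,1) = 58 − 60 = -2.
From row 2, 58 − (4 + 16 + 1) gives (2,1) = 37.
Row 4 needs 58; the known cells sum to 51, so (4,3) = 7.
Column 2 must total 58; the given cells sum to 36, so (1,2) = 22.
Column 3 must total 58; the given cells sum to 48, so (1,3) = 10.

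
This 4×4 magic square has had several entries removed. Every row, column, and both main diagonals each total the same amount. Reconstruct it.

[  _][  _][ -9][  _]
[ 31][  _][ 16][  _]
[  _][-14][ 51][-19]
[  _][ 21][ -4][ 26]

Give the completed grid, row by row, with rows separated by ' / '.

Column 3 is already complete: -9 + 16 + 51 + -4 = 54, so that is the magic constant.
From row 3, 54 − (-14 + 51 + (-19)) gives (3,1) = 36.
Using row 4: 21 + (-4) + 26 + ? → (4,1) = 54 − 43 = 11.
Using column 1: 31 + 36 + 11 + ? → (1,1) = 54 − 78 = -24.
Using main diagonal: -24 + 51 + 26 + ? → (2,2) = 54 − 53 = 1.
From anti-diagonal, 54 − (16 + (-14) + 11) gives (1,4) = 41.
The remaining cell in row 1 is (1,2) = 54 − 8 = 46.
Using row 2: 31 + 1 + 16 + ? → (2,4) = 54 − 48 = 6.

-24 46 -9 41 / 31 1 16 6 / 36 -14 51 -19 / 11 21 -4 26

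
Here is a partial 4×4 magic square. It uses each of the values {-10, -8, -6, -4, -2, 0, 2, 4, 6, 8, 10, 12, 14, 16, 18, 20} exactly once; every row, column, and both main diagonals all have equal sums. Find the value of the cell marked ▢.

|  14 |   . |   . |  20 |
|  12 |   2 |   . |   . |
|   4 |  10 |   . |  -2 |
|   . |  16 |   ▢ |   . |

18

The 16 entries sum to 80, so each line sums to 80/4 = 20.
Row 3 needs 20; the known cells sum to 12, so (3,3) = 8.
Using column 1: 14 + 12 + 4 + ? → (4,1) = 20 − 30 = -10.
The remaining cell in column 2 is (1,2) = 20 − 28 = -8.
From main diagonal, 20 − (14 + 2 + 8) gives (4,4) = -4.
From anti-diagonal, 20 − (20 + 10 + (-10)) gives (2,3) = 0.
Row 1: 14 + (-8) + 20 + ? = 20, so (1,3) = -6.
The remaining cell in row 2 is (2,4) = 20 − 14 = 6.
Row 4 needs 20; the known cells sum to 2, so (4,3) = 18.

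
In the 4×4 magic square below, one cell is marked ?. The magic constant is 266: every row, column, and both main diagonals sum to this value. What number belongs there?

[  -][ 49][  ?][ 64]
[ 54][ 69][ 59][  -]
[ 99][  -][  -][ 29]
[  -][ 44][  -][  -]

79

From row 2, 266 − (54 + 69 + 59) gives (2,4) = 84.
From column 2, 266 − (49 + 69 + 44) gives (3,2) = 104.
Column 4 must total 266; the given cells sum to 177, so (4,4) = 89.
From anti-diagonal, 266 − (64 + 59 + 104) gives (4,1) = 39.
From row 3, 266 − (99 + 104 + 29) gives (3,3) = 34.
Using row 4: 39 + 44 + 89 + ? → (4,3) = 266 − 172 = 94.
Column 1: 54 + 99 + 39 + ? = 266, so (1,1) = 74.
From column 3, 266 − (59 + 34 + 94) gives (1,3) = 79.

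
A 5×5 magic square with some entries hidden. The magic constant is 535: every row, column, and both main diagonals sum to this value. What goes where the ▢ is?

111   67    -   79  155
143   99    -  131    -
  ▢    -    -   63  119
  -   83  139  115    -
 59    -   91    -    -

95

Using row 1: 111 + 67 + 79 + 155 + ? → (1,3) = 535 − 412 = 123.
Column 4: 79 + 131 + 63 + 115 + ? = 535, so (5,4) = 147.
Anti-diagonal: 155 + 131 + 83 + 59 + ? = 535, so (3,3) = 107.
Using column 3: 123 + 107 + 139 + 91 + ? → (2,3) = 535 − 460 = 75.
The remaining cell in main diagonal is (5,5) = 535 − 432 = 103.
Row 2: 143 + 99 + 75 + 131 + ? = 535, so (2,5) = 87.
Row 5 must total 535; the given cells sum to 400, so (5,2) = 135.
Using column 2: 67 + 99 + 83 + 135 + ? → (3,2) = 535 − 384 = 151.
The remaining cell in column 5 is (4,5) = 535 − 464 = 71.
From row 3, 535 − (151 + 107 + 63 + 119) gives (3,1) = 95.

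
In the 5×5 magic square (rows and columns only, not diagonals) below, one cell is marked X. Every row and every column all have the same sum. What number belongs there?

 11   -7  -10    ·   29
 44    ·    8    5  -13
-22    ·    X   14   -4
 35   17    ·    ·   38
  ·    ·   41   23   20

32

Column 5 is complete and sums to 70; that is the magic constant.
Row 1: 11 + (-7) + (-10) + 29 + ? = 70, so (1,4) = 47.
Row 2 must total 70; the given cells sum to 44, so (2,2) = 26.
Using column 1: 11 + 44 + (-22) + 35 + ? → (5,1) = 70 − 68 = 2.
The remaining cell in column 4 is (4,4) = 70 − 89 = -19.
Row 4 needs 70; the known cells sum to 71, so (4,3) = -1.
Row 5: 2 + 41 + 23 + 20 + ? = 70, so (5,2) = -16.
Column 2 must total 70; the given cells sum to 20, so (3,2) = 50.
Column 3 must total 70; the given cells sum to 38, so (3,3) = 32.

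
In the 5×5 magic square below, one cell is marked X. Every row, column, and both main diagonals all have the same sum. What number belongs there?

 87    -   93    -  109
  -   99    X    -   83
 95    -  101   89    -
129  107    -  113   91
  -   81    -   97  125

127

Main diagonal is complete and sums to 525; that is the magic constant.
Row 4 needs 525; the known cells sum to 440, so (4,3) = 85.
Column 5 needs 525; the known cells sum to 408, so (3,5) = 117.
Row 3 needs 525; the known cells sum to 402, so (3,2) = 123.
The remaining cell in column 2 is (1,2) = 525 − 410 = 115.
Using row 1: 87 + 115 + 93 + 109 + ? → (1,4) = 525 − 404 = 121.
From column 4, 525 − (121 + 89 + 113 + 97) gives (2,4) = 105.
Anti-diagonal: 109 + 105 + 101 + 107 + ? = 525, so (5,1) = 103.
The remaining cell in row 5 is (5,3) = 525 − 406 = 119.
Column 1 must total 525; the given cells sum to 414, so (2,1) = 111.
Column 3 must total 525; the given cells sum to 398, so (2,3) = 127.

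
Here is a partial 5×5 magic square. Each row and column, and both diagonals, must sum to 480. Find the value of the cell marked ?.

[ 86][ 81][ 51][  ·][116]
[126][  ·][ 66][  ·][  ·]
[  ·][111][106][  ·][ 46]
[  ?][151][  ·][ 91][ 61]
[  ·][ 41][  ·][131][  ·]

56

Row 1 needs 480; the known cells sum to 334, so (1,4) = 146.
Column 2 must total 480; the given cells sum to 384, so (2,2) = 96.
Main diagonal must total 480; the given cells sum to 379, so (5,5) = 101.
Using column 5: 116 + 46 + 61 + 101 + ? → (2,5) = 480 − 324 = 156.
Using row 2: 126 + 96 + 66 + 156 + ? → (2,4) = 480 − 444 = 36.
Column 4 needs 480; the known cells sum to 404, so (3,4) = 76.
The remaining cell in anti-diagonal is (5,1) = 480 − 409 = 71.
Row 3 needs 480; the known cells sum to 339, so (3,1) = 141.
Row 5 must total 480; the given cells sum to 344, so (5,3) = 136.
Column 1 must total 480; the given cells sum to 424, so (4,1) = 56.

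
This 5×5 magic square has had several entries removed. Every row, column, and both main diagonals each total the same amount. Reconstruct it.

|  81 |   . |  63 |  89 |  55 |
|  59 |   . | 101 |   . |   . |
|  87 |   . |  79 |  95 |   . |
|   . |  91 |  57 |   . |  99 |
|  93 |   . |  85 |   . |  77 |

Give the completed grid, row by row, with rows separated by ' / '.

Column 3 is already complete: 63 + 101 + 79 + 57 + 85 = 385, so that is the magic constant.
From row 1, 385 − (81 + 63 + 89 + 55) gives (1,2) = 97.
Column 1: 81 + 59 + 87 + 93 + ? = 385, so (4,1) = 65.
Anti-diagonal: 55 + 79 + 91 + 93 + ? = 385, so (2,4) = 67.
Row 4 needs 385; the known cells sum to 312, so (4,4) = 73.
Using column 4: 89 + 67 + 95 + 73 + ? → (5,4) = 385 − 324 = 61.
Main diagonal: 81 + 79 + 73 + 77 + ? = 385, so (2,2) = 75.
Row 2 needs 385; the known cells sum to 302, so (2,5) = 83.
The remaining cell in row 5 is (5,2) = 385 − 316 = 69.
Column 2 needs 385; the known cells sum to 332, so (3,2) = 53.
Column 5 must total 385; the given cells sum to 314, so (3,5) = 71.

81 97 63 89 55 / 59 75 101 67 83 / 87 53 79 95 71 / 65 91 57 73 99 / 93 69 85 61 77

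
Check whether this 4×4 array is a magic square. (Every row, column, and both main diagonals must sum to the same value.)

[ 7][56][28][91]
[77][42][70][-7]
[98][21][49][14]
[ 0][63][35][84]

Row 1: 7 + 56 + 28 + 91 = 182.
Row 2: 77 + 42 + 70 + (-7) = 182.
Row 3: 98 + 21 + 49 + 14 = 182.
Row 4: 0 + 63 + 35 + 84 = 182.
Column 1: 7 + 77 + 98 + 0 = 182.
Column 2: 56 + 42 + 21 + 63 = 182.
Column 3: 28 + 70 + 49 + 35 = 182.
Column 4: 91 + (-7) + 14 + 84 = 182.
Main diagonal: 7 + 42 + 49 + 84 = 182.
Anti-diagonal: 91 + 70 + 21 + 0 = 182.
All lines sum to 182.

Yes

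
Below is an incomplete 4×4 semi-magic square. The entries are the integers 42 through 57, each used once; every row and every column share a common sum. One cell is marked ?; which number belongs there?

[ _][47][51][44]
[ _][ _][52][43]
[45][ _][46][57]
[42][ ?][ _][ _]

53

The entries are 42 through 57, which sum to 792, so each line sums to 792/4 = 198.
The remaining cell in row 1 is (1,1) = 198 − 142 = 56.
From row 3, 198 − (45 + 46 + 57) gives (3,2) = 50.
Column 1: 56 + 45 + 42 + ? = 198, so (2,1) = 55.
From column 3, 198 − (51 + 52 + 46) gives (4,3) = 49.
From column 4, 198 − (44 + 43 + 57) gives (4,4) = 54.
Row 2 must total 198; the given cells sum to 150, so (2,2) = 48.
From row 4, 198 − (42 + 49 + 54) gives (4,2) = 53.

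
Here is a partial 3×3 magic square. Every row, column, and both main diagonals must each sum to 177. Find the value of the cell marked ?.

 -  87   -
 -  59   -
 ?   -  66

Column 2 must total 177; the given cells sum to 146, so (3,2) = 31.
Main diagonal: 59 + 66 + ? = 177, so (1,1) = 52.
From row 1, 177 − (52 + 87) gives (1,3) = 38.
From row 3, 177 − (31 + 66) gives (3,1) = 80.

80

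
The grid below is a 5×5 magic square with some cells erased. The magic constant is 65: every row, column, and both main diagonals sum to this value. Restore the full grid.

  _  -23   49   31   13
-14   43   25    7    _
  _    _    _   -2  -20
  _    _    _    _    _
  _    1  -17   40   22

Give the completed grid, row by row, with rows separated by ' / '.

-5 -23 49 31 13 / -14 43 25 7 4 / 37 34 16 -2 -20 / 28 10 -8 -11 46 / 19 1 -17 40 22

From row 1, 65 − (-23 + 49 + 31 + 13) gives (1,1) = -5.
Row 2 must total 65; the given cells sum to 61, so (2,5) = 4.
Row 5 needs 65; the known cells sum to 46, so (5,1) = 19.
Column 4 must total 65; the given cells sum to 76, so (4,4) = -11.
Column 5: 13 + 4 + (-20) + 22 + ? = 65, so (4,5) = 46.
Main diagonal needs 65; the known cells sum to 49, so (3,3) = 16.
Anti-diagonal: 13 + 7 + 16 + 19 + ? = 65, so (4,2) = 10.
Column 2 must total 65; the given cells sum to 31, so (3,2) = 34.
From column 3, 65 − (49 + 25 + 16 + (-17)) gives (4,3) = -8.
Using row 3: 34 + 16 + (-2) + (-20) + ? → (3,1) = 65 − 28 = 37.
From row 4, 65 − (10 + (-8) + (-11) + 46) gives (4,1) = 28.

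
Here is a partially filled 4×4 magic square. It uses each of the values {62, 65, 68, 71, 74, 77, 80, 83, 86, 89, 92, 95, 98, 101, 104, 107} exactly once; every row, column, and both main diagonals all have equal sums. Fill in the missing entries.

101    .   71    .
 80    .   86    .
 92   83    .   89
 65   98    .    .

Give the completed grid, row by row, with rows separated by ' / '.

101 62 71 104 / 80 95 86 77 / 92 83 74 89 / 65 98 107 68

The 16 entries sum to 1352, so each line sums to 1352/4 = 338.
Row 3: 92 + 83 + 89 + ? = 338, so (3,3) = 74.
Column 3: 71 + 86 + 74 + ? = 338, so (4,3) = 107.
Using anti-diagonal: 86 + 83 + 65 + ? → (1,4) = 338 − 234 = 104.
Row 1 must total 338; the given cells sum to 276, so (1,2) = 62.
The remaining cell in row 4 is (4,4) = 338 − 270 = 68.
Using column 2: 62 + 83 + 98 + ? → (2,2) = 338 − 243 = 95.
Column 4: 104 + 89 + 68 + ? = 338, so (2,4) = 77.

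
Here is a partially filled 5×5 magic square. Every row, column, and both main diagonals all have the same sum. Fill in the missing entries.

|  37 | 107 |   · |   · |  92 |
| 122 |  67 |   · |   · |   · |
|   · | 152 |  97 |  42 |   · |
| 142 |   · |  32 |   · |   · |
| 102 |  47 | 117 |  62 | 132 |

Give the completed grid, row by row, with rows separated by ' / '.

37 107 77 147 92 / 122 67 137 82 52 / 57 152 97 42 112 / 142 87 32 127 72 / 102 47 117 62 132

Row 5 is already complete: 102 + 47 + 117 + 62 + 132 = 460, so that is the magic constant.
The remaining cell in column 1 is (3,1) = 460 − 403 = 57.
From column 2, 460 − (107 + 67 + 152 + 47) gives (4,2) = 87.
Main diagonal: 37 + 67 + 97 + 132 + ? = 460, so (4,4) = 127.
Using anti-diagonal: 92 + 97 + 87 + 102 + ? → (2,4) = 460 − 378 = 82.
From row 3, 460 − (57 + 152 + 97 + 42) gives (3,5) = 112.
Using row 4: 142 + 87 + 32 + 127 + ? → (4,5) = 460 − 388 = 72.
Column 4 needs 460; the known cells sum to 313, so (1,4) = 147.
Using column 5: 92 + 112 + 72 + 132 + ? → (2,5) = 460 − 408 = 52.
The remaining cell in row 1 is (1,3) = 460 − 383 = 77.
Row 2 must total 460; the given cells sum to 323, so (2,3) = 137.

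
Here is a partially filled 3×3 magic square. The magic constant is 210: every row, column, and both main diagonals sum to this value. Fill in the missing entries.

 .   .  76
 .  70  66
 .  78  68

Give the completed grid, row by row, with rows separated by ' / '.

The remaining cell in row 2 is (2,1) = 210 − 136 = 74.
The remaining cell in row 3 is (3,1) = 210 − 146 = 64.
Column 1: 74 + 64 + ? = 210, so (1,1) = 72.
From column 2, 210 − (70 + 78) gives (1,2) = 62.

72 62 76 / 74 70 66 / 64 78 68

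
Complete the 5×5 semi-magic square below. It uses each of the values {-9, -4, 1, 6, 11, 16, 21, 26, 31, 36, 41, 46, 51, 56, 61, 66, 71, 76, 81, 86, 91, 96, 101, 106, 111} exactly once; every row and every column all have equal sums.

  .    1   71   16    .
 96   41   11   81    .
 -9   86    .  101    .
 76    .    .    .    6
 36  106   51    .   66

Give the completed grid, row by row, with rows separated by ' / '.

56 1 71 16 111 / 96 41 11 81 26 / -9 86 31 101 46 / 76 21 91 61 6 / 36 106 51 -4 66

The 25 entries sum to 1275, so each line sums to 1275/5 = 255.
Using row 2: 96 + 41 + 11 + 81 + ? → (2,5) = 255 − 229 = 26.
From row 5, 255 − (36 + 106 + 51 + 66) gives (5,4) = -4.
From column 1, 255 − (96 + (-9) + 76 + 36) gives (1,1) = 56.
From column 2, 255 − (1 + 41 + 86 + 106) gives (4,2) = 21.
Column 4 needs 255; the known cells sum to 194, so (4,4) = 61.
From row 1, 255 − (56 + 1 + 71 + 16) gives (1,5) = 111.
Row 4: 76 + 21 + 61 + 6 + ? = 255, so (4,3) = 91.
From column 3, 255 − (71 + 11 + 91 + 51) gives (3,3) = 31.
From column 5, 255 − (111 + 26 + 6 + 66) gives (3,5) = 46.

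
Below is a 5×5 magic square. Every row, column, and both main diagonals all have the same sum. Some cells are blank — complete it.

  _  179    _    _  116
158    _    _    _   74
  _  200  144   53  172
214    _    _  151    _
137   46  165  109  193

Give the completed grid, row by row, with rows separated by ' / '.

60 179 88 207 116 / 158 102 186 130 74 / 81 200 144 53 172 / 214 123 67 151 95 / 137 46 165 109 193

Row 5 is already complete: 137 + 46 + 165 + 109 + 193 = 650, so that is the magic constant.
Row 3 must total 650; the given cells sum to 569, so (3,1) = 81.
From column 1, 650 − (158 + 81 + 214 + 137) gives (1,1) = 60.
Column 5: 116 + 74 + 172 + 193 + ? = 650, so (4,5) = 95.
Main diagonal: 60 + 144 + 151 + 193 + ? = 650, so (2,2) = 102.
From column 2, 650 − (179 + 102 + 200 + 46) gives (4,2) = 123.
The remaining cell in anti-diagonal is (2,4) = 650 − 520 = 130.
Row 2 needs 650; the known cells sum to 464, so (2,3) = 186.
From row 4, 650 − (214 + 123 + 151 + 95) gives (4,3) = 67.
Using column 3: 186 + 144 + 67 + 165 + ? → (1,3) = 650 − 562 = 88.
Column 4 needs 650; the known cells sum to 443, so (1,4) = 207.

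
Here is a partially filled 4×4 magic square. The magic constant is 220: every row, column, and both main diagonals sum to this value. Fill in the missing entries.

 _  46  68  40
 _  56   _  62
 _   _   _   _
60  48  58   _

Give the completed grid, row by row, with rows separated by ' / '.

66 46 68 40 / 52 56 50 62 / 42 70 44 64 / 60 48 58 54

The remaining cell in row 1 is (1,1) = 220 − 154 = 66.
Using row 4: 60 + 48 + 58 + ? → (4,4) = 220 − 166 = 54.
Column 2: 46 + 56 + 48 + ? = 220, so (3,2) = 70.
Column 4 must total 220; the given cells sum to 156, so (3,4) = 64.
Main diagonal must total 220; the given cells sum to 176, so (3,3) = 44.
From anti-diagonal, 220 − (40 + 70 + 60) gives (2,3) = 50.
Row 2: 56 + 50 + 62 + ? = 220, so (2,1) = 52.
Row 3 needs 220; the known cells sum to 178, so (3,1) = 42.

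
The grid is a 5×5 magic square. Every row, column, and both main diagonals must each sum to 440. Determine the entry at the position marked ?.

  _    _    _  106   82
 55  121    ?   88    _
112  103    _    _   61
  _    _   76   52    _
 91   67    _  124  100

97

The remaining cell in row 5 is (5,3) = 440 − 382 = 58.
Using column 4: 106 + 88 + 52 + 124 + ? → (3,4) = 440 − 370 = 70.
Row 3 needs 440; the known cells sum to 346, so (3,3) = 94.
Main diagonal must total 440; the given cells sum to 367, so (1,1) = 73.
Using anti-diagonal: 82 + 88 + 94 + 91 + ? → (4,2) = 440 − 355 = 85.
Column 1 must total 440; the given cells sum to 331, so (4,1) = 109.
From column 2, 440 − (121 + 103 + 85 + 67) gives (1,2) = 64.
Row 1 needs 440; the known cells sum to 325, so (1,3) = 115.
From row 4, 440 − (109 + 85 + 76 + 52) gives (4,5) = 118.
Column 3 needs 440; the known cells sum to 343, so (2,3) = 97.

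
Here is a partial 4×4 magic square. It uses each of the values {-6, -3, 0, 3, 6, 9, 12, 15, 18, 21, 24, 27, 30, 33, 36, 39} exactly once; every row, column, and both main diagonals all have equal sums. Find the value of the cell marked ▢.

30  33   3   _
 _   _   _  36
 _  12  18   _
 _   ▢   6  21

The 16 entries sum to 264, so each line sums to 264/4 = 66.
Row 1 must total 66; the given cells sum to 66, so (1,4) = 0.
From column 3, 66 − (3 + 18 + 6) gives (2,3) = 39.
Column 4: 0 + 36 + 21 + ? = 66, so (3,4) = 9.
Main diagonal must total 66; the given cells sum to 69, so (2,2) = -3.
Anti-diagonal needs 66; the known cells sum to 51, so (4,1) = 15.
Using row 2: -3 + 39 + 36 + ? → (2,1) = 66 − 72 = -6.
From row 3, 66 − (12 + 18 + 9) gives (3,1) = 27.
From row 4, 66 − (15 + 6 + 21) gives (4,2) = 24.

24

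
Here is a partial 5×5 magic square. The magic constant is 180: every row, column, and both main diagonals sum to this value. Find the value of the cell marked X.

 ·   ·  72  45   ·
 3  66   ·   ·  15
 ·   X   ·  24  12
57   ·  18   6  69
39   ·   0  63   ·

48

Row 4 must total 180; the given cells sum to 150, so (4,2) = 30.
Column 4: 45 + 24 + 6 + 63 + ? = 180, so (2,4) = 42.
Row 2 must total 180; the given cells sum to 126, so (2,3) = 54.
Column 3 needs 180; the known cells sum to 144, so (3,3) = 36.
Anti-diagonal: 42 + 36 + 30 + 39 + ? = 180, so (1,5) = 33.
Column 5 must total 180; the given cells sum to 129, so (5,5) = 51.
The remaining cell in main diagonal is (1,1) = 180 − 159 = 21.
Row 1 needs 180; the known cells sum to 171, so (1,2) = 9.
Row 5: 39 + 0 + 63 + 51 + ? = 180, so (5,2) = 27.
Using column 1: 21 + 3 + 57 + 39 + ? → (3,1) = 180 − 120 = 60.
Column 2 needs 180; the known cells sum to 132, so (3,2) = 48.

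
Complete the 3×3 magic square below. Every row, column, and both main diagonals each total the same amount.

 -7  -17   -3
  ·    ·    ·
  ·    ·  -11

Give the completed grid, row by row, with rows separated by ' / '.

-7 -17 -3 / -5 -9 -13 / -15 -1 -11

Row 1 is already complete: -7 + -17 + -3 = -27, so that is the magic constant.
Column 3 needs -27; the known cells sum to -14, so (2,3) = -13.
From main diagonal, -27 − (-7 + (-11)) gives (2,2) = -9.
Anti-diagonal must total -27; the given cells sum to -12, so (3,1) = -15.
Row 2: -9 + (-13) + ? = -27, so (2,1) = -5.
Row 3: -15 + (-11) + ? = -27, so (3,2) = -1.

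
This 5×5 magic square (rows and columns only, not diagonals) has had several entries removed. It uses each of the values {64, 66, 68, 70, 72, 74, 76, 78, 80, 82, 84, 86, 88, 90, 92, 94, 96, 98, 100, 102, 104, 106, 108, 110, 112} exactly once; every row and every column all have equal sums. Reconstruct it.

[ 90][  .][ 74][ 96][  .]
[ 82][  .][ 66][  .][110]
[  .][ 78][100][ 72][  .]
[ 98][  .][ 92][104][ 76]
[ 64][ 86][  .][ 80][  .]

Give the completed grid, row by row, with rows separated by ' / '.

90 112 74 96 68 / 82 94 66 88 110 / 106 78 100 72 84 / 98 70 92 104 76 / 64 86 108 80 102

The 25 entries sum to 2200, so each line sums to 2200/5 = 440.
From row 4, 440 − (98 + 92 + 104 + 76) gives (4,2) = 70.
From column 1, 440 − (90 + 82 + 98 + 64) gives (3,1) = 106.
Using column 3: 74 + 66 + 100 + 92 + ? → (5,3) = 440 − 332 = 108.
Column 4: 96 + 72 + 104 + 80 + ? = 440, so (2,4) = 88.
Row 2 must total 440; the given cells sum to 346, so (2,2) = 94.
Row 3: 106 + 78 + 100 + 72 + ? = 440, so (3,5) = 84.
Row 5 must total 440; the given cells sum to 338, so (5,5) = 102.
Using column 2: 94 + 78 + 70 + 86 + ? → (1,2) = 440 − 328 = 112.
Column 5 must total 440; the given cells sum to 372, so (1,5) = 68.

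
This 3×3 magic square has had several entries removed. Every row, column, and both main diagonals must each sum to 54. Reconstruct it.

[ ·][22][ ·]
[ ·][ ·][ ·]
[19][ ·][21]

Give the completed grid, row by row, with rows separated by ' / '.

Row 3 needs 54; the known cells sum to 40, so (3,2) = 14.
Column 2 must total 54; the given cells sum to 36, so (2,2) = 18.
Using main diagonal: 18 + 21 + ? → (1,1) = 54 − 39 = 15.
The remaining cell in anti-diagonal is (1,3) = 54 − 37 = 17.
From column 1, 54 − (15 + 19) gives (2,1) = 20.
Column 3: 17 + 21 + ? = 54, so (2,3) = 16.

15 22 17 / 20 18 16 / 19 14 21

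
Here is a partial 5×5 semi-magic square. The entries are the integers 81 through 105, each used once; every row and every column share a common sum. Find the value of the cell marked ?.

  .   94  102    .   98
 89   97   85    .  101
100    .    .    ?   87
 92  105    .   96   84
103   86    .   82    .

The entries are 81 through 105, which sum to 2325, so each line sums to 2325/5 = 465.
The remaining cell in row 2 is (2,4) = 465 − 372 = 93.
Row 4: 92 + 105 + 96 + 84 + ? = 465, so (4,3) = 88.
Using column 1: 89 + 100 + 92 + 103 + ? → (1,1) = 465 − 384 = 81.
From column 2, 465 − (94 + 97 + 105 + 86) gives (3,2) = 83.
Column 5: 98 + 101 + 87 + 84 + ? = 465, so (5,5) = 95.
Using row 1: 81 + 94 + 102 + 98 + ? → (1,4) = 465 − 375 = 90.
Row 5: 103 + 86 + 82 + 95 + ? = 465, so (5,3) = 99.
Using column 3: 102 + 85 + 88 + 99 + ? → (3,3) = 465 − 374 = 91.
Column 4 needs 465; the known cells sum to 361, so (3,4) = 104.

104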